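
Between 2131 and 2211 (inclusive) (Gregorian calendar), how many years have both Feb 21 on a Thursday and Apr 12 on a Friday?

10

Check each year's weekday for Feb 21 and Apr 12:
  2131: Wed/Thu  2132: Thu/Sat  2133: Sat/Sun  2134: Sun/Mon  2135: Mon/Tue  2136: Tue/Thu  2137: Thu/Fri ✓  2138: Fri/Sat  2139: Sat/Sun  2140: Sun/Tue  2141: Tue/Wed  2142: Wed/Thu  2143: Thu/Fri ✓  2144: Fri/Sun  …(53 more)…  2198: Wed/Thu  2199: Thu/Fri ✓  2200: Fri/Sat  2201: Sat/Sun  2202: Sun/Mon  2203: Mon/Tue  2204: Tue/Thu  2205: Thu/Fri ✓  2206: Fri/Sat  2207: Sat/Sun  2208: Sun/Tue  2209: Tue/Wed  2210: Wed/Thu  2211: Thu/Fri ✓
Both conditions hold in: 2137, 2143, 2154, 2165, 2171, 2182, 2193, 2199, 2205, 2211 — 10.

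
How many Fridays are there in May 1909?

4

May 1909 has 31 days and begins on Saturday.
The first Friday is May 7.
Fridays fall on 7, 14, 21, 28 — that's 4.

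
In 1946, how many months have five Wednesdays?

4

A month of length L has five Wednesdays iff its first Wednesday is on day ≤ L−28 (so day 1–3 in a 31-day month, 1–2 in a 30-day month, day 1 in a leap February).
Checking each month of 1946: Jan starts Tue (31d) ✓; Feb starts Fri (28d); Mar starts Fri (31d); Apr starts Mon (30d); May starts Wed (31d) ✓; Jun starts Sat (30d); Jul starts Mon (31d) ✓; Aug starts Thu (31d); Sep starts Sun (30d); Oct starts Tue (31d) ✓; Nov starts Fri (30d); Dec starts Sun (31d).
Five-Wednesday months: January, May, July, October → 4.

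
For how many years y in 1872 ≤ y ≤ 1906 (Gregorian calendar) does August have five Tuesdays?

August has 31 days; it has five Tuesdays when Tuesday falls among the first (month-length − 28) days — i.e. when August 1 is one of Tuesday/Monday/Sunday.
August 1 by year: 1872:Thu 1873:Fri 1874:Sat 1875:Sun✓ 1876:Tue✓ 1877:Wed 1878:Thu 1879:Fri 1880:Sun✓ 1881:Mon✓ 1882:Tue✓ 1883:Wed 1884:Fri 1885:Sat 1886:Sun✓ …(5 more)… 1892:Mon✓ 1893:Tue✓ 1894:Wed 1895:Thu 1896:Sat 1897:Sun✓ 1898:Mon✓ 1899:Tue✓ 1900:Wed 1901:Thu 1902:Fri 1903:Sat 1904:Mon✓ 1905:Tue✓ 1906:Wed
Years with five Tuesdays: 1875, 1876, 1880, 1881, 1882, 1886, 1887, 1892, 1893, 1897, 1898, 1899, 1904, 1905 → 14.

14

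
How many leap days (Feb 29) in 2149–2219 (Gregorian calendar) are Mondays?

3

Leap years in 2149–2219: 16 of them.
Feb 29 weekday advances by 5 (mod 7) from one leap year to the next four years later (or differs when a century non-leap intervenes).
Leap-day weekdays: 2152:Tue 2156:Sun 2160:Fri 2164:Wed 2168:Mon✓ 2172:Sat 2176:Thu 2180:Tue 2184:Sun 2188:Fri 2192:Wed 2196:Mon✓ 2204:Wed 2208:Mon✓ 2212:Sat 2216:Thu
Monday: 2168, 2196, 2208 → 3.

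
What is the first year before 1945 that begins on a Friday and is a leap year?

Jan 1 advances by 2 weekdays after a leap year and by 1 after a common year.
1945: Jan 1 is Monday.
1944: Saturday (leap)
1943: Friday
1942: Thursday
1941: Wednesday
1940: Monday (leap)
1939: Sunday
1938: Saturday
1937: Friday
1936: Wednesday (leap)
1935: Tuesday
1934: Monday
1933: Sunday
1932: Friday (leap)
1932 begins on a Friday and is a leap year.

1932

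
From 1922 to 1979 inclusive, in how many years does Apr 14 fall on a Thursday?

8

Track Apr 14's weekday year by year (advancing +1, or +2 across a Feb 29):
  1922: Fri  1923: Sat (+1)  1924: Mon (+2)  1925: Tue (+1)  1926: Wed (+1)
  1927: Thu (+1) ✓  1928: Sat (+2)  1929: Sun (+1)  1930: Mon (+1)  1931: Tue (+1)
  1932: Thu (+2) ✓  1933: Fri (+1)  1934: Sat (+1)  1935: Sun (+1)  … (30 more years) …
  1966: Thu (+1) ✓  1967: Fri (+1)  1968: Sun (+2)  1969: Mon (+1)  1970: Tue (+1)
  1971: Wed (+1)  1972: Fri (+2)  1973: Sat (+1)  1974: Sun (+1)  1975: Mon (+1)
  1976: Wed (+2)  1977: Thu (+1) ✓  1978: Fri (+1)  1979: Sat (+1)
Thursday years: 1927, 1932, 1938, 1949, 1955, 1960, 1966, 1977 — 8 in total.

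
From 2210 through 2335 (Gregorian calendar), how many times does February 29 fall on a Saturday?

Leap years in 2210–2335: 30 of them.
Feb 29 weekday advances by 5 (mod 7) from one leap year to the next four years later (or differs when a century non-leap intervenes).
Leap-day weekdays: 2212:Sat✓ 2216:Thu 2220:Tue 2224:Sun 2228:Fri 2232:Wed 2236:Mon 2240:Sat✓ 2244:Thu 2248:Tue 2252:Sun 2256:Fri 2260:Wed …(4 more)… 2280:Sun 2284:Fri 2288:Wed 2292:Mon 2296:Sat✓ 2304:Mon 2308:Sat✓ 2312:Thu 2316:Tue 2320:Sun 2324:Fri 2328:Wed 2332:Mon
Saturday: 2212, 2240, 2268, 2296, 2308 → 5.

5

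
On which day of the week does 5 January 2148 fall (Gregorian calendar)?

January 1, 2148 is a Monday.
January 5 is day 5 of the year, i.e. 4 days after Jan 1.
4 mod 7 = 4, so advance 4 weekdays from Monday: Friday.

Friday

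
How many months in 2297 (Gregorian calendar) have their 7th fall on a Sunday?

3

Check the 7th of each month of 2297: Jan 7: Thu, Feb 7: Sun, Mar 7: Sun, Apr 7: Wed, May 7: Fri, Jun 7: Mon, Jul 7: Wed, Aug 7: Sat, Sep 7: Tue, Oct 7: Thu, Nov 7: Sun, Dec 7: Tue.
Sunday occurs in February, March, November — 3 months.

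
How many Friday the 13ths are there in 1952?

Check the 13th of each month of 1952: Jan 13: Sun, Feb 13: Wed, Mar 13: Thu, Apr 13: Sun, May 13: Tue, Jun 13: Fri, Jul 13: Sun, Aug 13: Wed, Sep 13: Sat, Oct 13: Mon, Nov 13: Thu, Dec 13: Sat.
Friday occurs in June — 1 month.

1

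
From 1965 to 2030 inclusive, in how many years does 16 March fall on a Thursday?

10

Track 16 March's weekday year by year (advancing +1, or +2 across a Feb 29):
  1965: Tue  1966: Wed (+1)  1967: Thu (+1) ✓  1968: Sat (+2)  1969: Sun (+1)
  1970: Mon (+1)  1971: Tue (+1)  1972: Thu (+2) ✓  1973: Fri (+1)  1974: Sat (+1)
  1975: Sun (+1)  1976: Tue (+2)  1977: Wed (+1)  1978: Thu (+1) ✓  … (38 more years) …
  2017: Thu (+1) ✓  2018: Fri (+1)  2019: Sat (+1)  2020: Mon (+2)  2021: Tue (+1)
  2022: Wed (+1)  2023: Thu (+1) ✓  2024: Sat (+2)  2025: Sun (+1)  2026: Mon (+1)
  2027: Tue (+1)  2028: Thu (+2) ✓  2029: Fri (+1)  2030: Sat (+1)
Thursday years: 1967, 1972, 1978, 1989, 1995, 2000, 2006, 2017, 2023, 2028 — 10 in total.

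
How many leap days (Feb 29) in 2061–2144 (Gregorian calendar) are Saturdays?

Leap years in 2061–2144: 20 of them.
Feb 29 weekday advances by 5 (mod 7) from one leap year to the next four years later (or differs when a century non-leap intervenes).
Leap-day weekdays: 2064:Fri 2068:Wed 2072:Mon 2076:Sat✓ 2080:Thu 2084:Tue 2088:Sun 2092:Fri 2096:Wed 2104:Fri 2108:Wed 2112:Mon 2116:Sat✓ 2120:Thu 2124:Tue 2128:Sun 2132:Fri 2136:Wed 2140:Mon 2144:Sat✓
Saturday: 2076, 2116, 2144 → 3.

3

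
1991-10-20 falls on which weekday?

Sunday

January 1, 1991 is a Tuesday.
October 20 is day 293 of the year, i.e. 292 days after Jan 1.
292 mod 7 = 5, so advance 5 weekdays from Tuesday: Sunday.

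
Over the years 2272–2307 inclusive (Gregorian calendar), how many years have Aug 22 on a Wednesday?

Track Aug 22's weekday year by year (advancing +1, or +2 across a Feb 29):
  2272: Thu  2273: Fri (+1)  2274: Sat (+1)  2275: Sun (+1)  2276: Tue (+2)
  2277: Wed (+1) ✓  2278: Thu (+1)  2279: Fri (+1)  2280: Sun (+2)  2281: Mon (+1)
  2282: Tue (+1)  2283: Wed (+1) ✓  2284: Fri (+2)  2285: Sat (+1)  … (8 more years) …
  2294: Wed (+1) ✓  2295: Thu (+1)  2296: Sat (+2)  2297: Sun (+1)  2298: Mon (+1)
  2299: Tue (+1)  2300: Wed (+1) ✓  2301: Thu (+1)  2302: Fri (+1)  2303: Sat (+1)
  2304: Mon (+2)  2305: Tue (+1)  2306: Wed (+1) ✓  2307: Thu (+1)
Wednesday years: 2277, 2283, 2288, 2294, 2300, 2306 — 6 in total.

6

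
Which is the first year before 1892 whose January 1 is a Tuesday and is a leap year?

Jan 1 advances by 2 weekdays after a leap year and by 1 after a common year.
1892: Jan 1 is Friday (leap).
1891: Thursday
1890: Wednesday
1889: Tuesday
1888: Sunday (leap)
1887: Saturday
1886: Friday
1885: Thursday
1884: Tuesday (leap)
1884 begins on a Tuesday and is a leap year.

1884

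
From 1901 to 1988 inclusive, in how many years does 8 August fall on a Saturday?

Track 8 August's weekday year by year (advancing +1, or +2 across a Feb 29):
  1901: Thu  1902: Fri (+1)  1903: Sat (+1) ✓  1904: Mon (+2)  1905: Tue (+1)
  1906: Wed (+1)  1907: Thu (+1)  1908: Sat (+2) ✓  1909: Sun (+1)  1910: Mon (+1)
  1911: Tue (+1)  1912: Thu (+2)  1913: Fri (+1)  1914: Sat (+1) ✓  … (60 more years) …
  1975: Fri (+1)  1976: Sun (+2)  1977: Mon (+1)  1978: Tue (+1)  1979: Wed (+1)
  1980: Fri (+2)  1981: Sat (+1) ✓  1982: Sun (+1)  1983: Mon (+1)  1984: Wed (+2)
  1985: Thu (+1)  1986: Fri (+1)  1987: Sat (+1) ✓  1988: Mon (+2)
Saturday years: 1903, 1908, 1914, 1925, 1931, 1936, 1942, 1953, 1959, 1964, 1970, 1981, 1987 — 13 in total.

13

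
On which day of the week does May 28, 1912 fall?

January 1, 1912 is a Monday.
May 28 is day 149 of the year, i.e. 148 days after Jan 1.
148 mod 7 = 1, so advance 1 weekday from Monday: Tuesday.

Tuesday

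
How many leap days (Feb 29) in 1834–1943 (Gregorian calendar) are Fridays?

Leap years in 1834–1943: 26 of them.
Feb 29 weekday advances by 5 (mod 7) from one leap year to the next four years later (or differs when a century non-leap intervenes).
Leap-day weekdays: 1836:Mon 1840:Sat 1844:Thu 1848:Tue 1852:Sun 1856:Fri✓ 1860:Wed 1864:Mon 1868:Sat 1872:Thu 1876:Tue 1880:Sun 1884:Fri✓ 1888:Wed 1892:Mon 1896:Sat 1904:Mon 1908:Sat 1912:Thu 1916:Tue 1920:Sun 1924:Fri✓ 1928:Wed 1932:Mon 1936:Sat 1940:Thu
Friday: 1856, 1884, 1924 → 3.

3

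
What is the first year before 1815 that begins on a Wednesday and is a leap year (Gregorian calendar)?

1812

Jan 1 advances by 2 weekdays after a leap year and by 1 after a common year.
1815: Jan 1 is Sunday.
1814: Saturday
1813: Friday
1812: Wednesday (leap)
1812 begins on a Wednesday and is a leap year.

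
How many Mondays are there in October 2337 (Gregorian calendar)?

October 2337 has 31 days and begins on Friday.
The first Monday is October 4.
Mondays fall on 4, 11, 18, 25 — that's 4.

4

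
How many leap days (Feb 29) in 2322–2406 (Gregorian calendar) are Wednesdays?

Leap years in 2322–2406: 21 of them.
Feb 29 weekday advances by 5 (mod 7) from one leap year to the next four years later (or differs when a century non-leap intervenes).
Leap-day weekdays: 2324:Fri 2328:Wed✓ 2332:Mon 2336:Sat 2340:Thu 2344:Tue 2348:Sun 2352:Fri 2356:Wed✓ 2360:Mon 2364:Sat 2368:Thu 2372:Tue 2376:Sun 2380:Fri 2384:Wed✓ 2388:Mon 2392:Sat 2396:Thu 2400:Tue 2404:Sun
Wednesday: 2328, 2356, 2384 → 3.

3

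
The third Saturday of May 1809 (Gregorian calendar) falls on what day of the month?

20

May 1, 1809 is a Monday, so the first Saturday is the 6th.
The third Saturday is 6 + 14 = 20.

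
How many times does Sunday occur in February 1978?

February 1978 has 28 days and begins on Wednesday.
The first Sunday is February 5.
Sundays fall on 5, 12, 19, 26 — that's 4.

4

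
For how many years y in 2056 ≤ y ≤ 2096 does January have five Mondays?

January has 31 days; it has five Mondays when Monday falls among the first (month-length − 28) days — i.e. when January 1 is one of Monday/Sunday/Saturday.
January 1 by year: 2056:Sat✓ 2057:Mon✓ 2058:Tue 2059:Wed 2060:Thu 2061:Sat✓ 2062:Sun✓ 2063:Mon✓ 2064:Tue 2065:Thu 2066:Fri 2067:Sat✓ 2068:Sun✓ 2069:Tue 2070:Wed …(11 more)… 2082:Thu 2083:Fri 2084:Sat✓ 2085:Mon✓ 2086:Tue 2087:Wed 2088:Thu 2089:Sat✓ 2090:Sun✓ 2091:Mon✓ 2092:Tue 2093:Thu 2094:Fri 2095:Sat✓ 2096:Sun✓
Years with five Mondays: 2056, 2057, 2061, 2062, 2063, 2067, 2068, 2073, 2074, 2078, 2079, 2080, 2084, 2085, 2089, 2090, 2091, 2095, 2096 → 19.

19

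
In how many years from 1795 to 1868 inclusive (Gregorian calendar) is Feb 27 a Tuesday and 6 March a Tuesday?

Check each year's weekday for Feb 27 and 6 March:
  1795: Fri/Fri  1796: Sat/Sun  1797: Mon/Mon  1798: Tue/Tue ✓  1799: Wed/Wed  1800: Thu/Thu  1801: Fri/Fri  1802: Sat/Sat  1803: Sun/Sun  1804: Mon/Tue  1805: Wed/Wed  1806: Thu/Thu  1807: Fri/Fri  1808: Sat/Sun  …(46 more)…  1855: Tue/Tue ✓  1856: Wed/Thu  1857: Fri/Fri  1858: Sat/Sat  1859: Sun/Sun  1860: Mon/Tue  1861: Wed/Wed  1862: Thu/Thu  1863: Fri/Fri  1864: Sat/Sun  1865: Mon/Mon  1866: Tue/Tue ✓  1867: Wed/Wed  1868: Thu/Fri
Both conditions hold in: 1798, 1810, 1821, 1827, 1838, 1849, 1855, 1866 — 8.

8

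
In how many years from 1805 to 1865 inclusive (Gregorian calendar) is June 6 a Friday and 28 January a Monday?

2

Check each year's weekday for June 6 and 28 January:
  1805: Thu/Mon  1806: Fri/Tue  1807: Sat/Wed  1808: Mon/Thu  1809: Tue/Sat  1810: Wed/Sun  1811: Thu/Mon  1812: Sat/Tue  1813: Sun/Thu  1814: Mon/Fri  1815: Tue/Sat  1816: Thu/Sun  1817: Fri/Tue  1818: Sat/Wed  …(33 more)…  1852: Sun/Wed  1853: Mon/Fri  1854: Tue/Sat  1855: Wed/Sun  1856: Fri/Mon ✓  1857: Sat/Wed  1858: Sun/Thu  1859: Mon/Fri  1860: Wed/Sat  1861: Thu/Mon  1862: Fri/Tue  1863: Sat/Wed  1864: Mon/Thu  1865: Tue/Sat
Both conditions hold in: 1828, 1856 — 2.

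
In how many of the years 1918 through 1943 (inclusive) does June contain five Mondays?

June has 30 days; it has five Mondays when Monday falls among the first (month-length − 28) days — i.e. when June 1 is one of Monday/Sunday.
June 1 by year: 1918:Sat 1919:Sun✓ 1920:Tue 1921:Wed 1922:Thu 1923:Fri 1924:Sun✓ 1925:Mon✓ 1926:Tue 1927:Wed 1928:Fri 1929:Sat 1930:Sun✓ 1931:Mon✓ 1932:Wed 1933:Thu 1934:Fri 1935:Sat 1936:Mon✓ 1937:Tue 1938:Wed 1939:Thu 1940:Sat 1941:Sun✓ 1942:Mon✓ 1943:Tue
Years with five Mondays: 1919, 1924, 1925, 1930, 1931, 1936, 1941, 1942 → 8.

8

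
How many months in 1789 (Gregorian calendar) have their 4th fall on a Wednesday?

Check the 4th of each month of 1789: Jan 4: Sun, Feb 4: Wed, Mar 4: Wed, Apr 4: Sat, May 4: Mon, Jun 4: Thu, Jul 4: Sat, Aug 4: Tue, Sep 4: Fri, Oct 4: Sun, Nov 4: Wed, Dec 4: Fri.
Wednesday occurs in February, March, November — 3 months.

3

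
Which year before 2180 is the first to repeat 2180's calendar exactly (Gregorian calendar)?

Two years share a calendar iff Jan 1 falls on the same weekday and both are leap or both are common. 2180: Jan 1 is Saturday, leap year.
2179: Jan 1 Friday, common
2178: Jan 1 Thursday, common
2177: Jan 1 Wednesday, common
2176: Jan 1 Monday, leap
2175: Jan 1 Sunday, common
2174: Jan 1 Saturday, common
2173: Jan 1 Friday, common
2172: Jan 1 Wednesday, leap
2171: Jan 1 Tuesday, common
2170: Jan 1 Monday, common
2169: Jan 1 Sunday, common
2168: Jan 1 Friday, leap
2167: Jan 1 Thursday, common
2166: Jan 1 Wednesday, common
2165: Jan 1 Tuesday, common
2164: Jan 1 Sunday, leap
2163: Jan 1 Saturday, common
2162: Jan 1 Friday, common
2161: Jan 1 Thursday, common
2160: Jan 1 Tuesday, leap
2159: Jan 1 Monday, common
2158: Jan 1 Sunday, common
2157: Jan 1 Saturday, common
2156: Jan 1 Thursday, leap
2155: Jan 1 Wednesday, common
2154: Jan 1 Tuesday, common
2153: Jan 1 Monday, common
2152: Jan 1 Saturday, leap
2152 matches on both conditions.

2152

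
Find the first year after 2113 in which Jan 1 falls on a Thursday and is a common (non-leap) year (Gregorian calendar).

Jan 1 advances by 2 weekdays after a leap year and by 1 after a common year.
2113: Jan 1 is Sunday.
2114: Monday
2115: Tuesday
2116: Wednesday (leap)
2117: Friday
2118: Saturday
2119: Sunday
2120: Monday (leap)
2121: Wednesday
2122: Thursday
2122 begins on a Thursday and is a common year.

2122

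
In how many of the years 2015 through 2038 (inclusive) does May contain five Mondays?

11

May has 31 days; it has five Mondays when Monday falls among the first (month-length − 28) days — i.e. when May 1 is one of Monday/Sunday/Saturday.
May 1 by year: 2015:Fri 2016:Sun✓ 2017:Mon✓ 2018:Tue 2019:Wed 2020:Fri 2021:Sat✓ 2022:Sun✓ 2023:Mon✓ 2024:Wed 2025:Thu 2026:Fri 2027:Sat✓ 2028:Mon✓ 2029:Tue 2030:Wed 2031:Thu 2032:Sat✓ 2033:Sun✓ 2034:Mon✓ 2035:Tue 2036:Thu 2037:Fri 2038:Sat✓
Years with five Mondays: 2016, 2017, 2021, 2022, 2023, 2027, 2028, 2032, 2033, 2034, 2038 → 11.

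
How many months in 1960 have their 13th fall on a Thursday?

Check the 13th of each month of 1960: Jan 13: Wed, Feb 13: Sat, Mar 13: Sun, Apr 13: Wed, May 13: Fri, Jun 13: Mon, Jul 13: Wed, Aug 13: Sat, Sep 13: Tue, Oct 13: Thu, Nov 13: Sun, Dec 13: Tue.
Thursday occurs in October — 1 month.

1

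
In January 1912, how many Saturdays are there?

4

January 1912 has 31 days and begins on Monday.
The first Saturday is January 6.
Saturdays fall on 6, 13, 20, 27 — that's 4.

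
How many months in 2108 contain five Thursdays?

4

A month of length L has five Thursdays iff its first Thursday is on day ≤ L−28 (so day 1–3 in a 31-day month, 1–2 in a 30-day month, day 1 in a leap February).
Checking each month of 2108: Jan starts Sun (31d); Feb starts Wed (29d); Mar starts Thu (31d) ✓; Apr starts Sun (30d); May starts Tue (31d) ✓; Jun starts Fri (30d); Jul starts Sun (31d); Aug starts Wed (31d) ✓; Sep starts Sat (30d); Oct starts Mon (31d); Nov starts Thu (30d) ✓; Dec starts Sat (31d).
Five-Thursday months: March, May, August, November → 4.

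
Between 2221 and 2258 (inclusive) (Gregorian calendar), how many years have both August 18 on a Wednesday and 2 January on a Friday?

2

Check each year's weekday for August 18 and 2 January:
  2221: Sat/Tue  2222: Sun/Wed  2223: Mon/Thu  2224: Wed/Fri ✓  2225: Thu/Sun  2226: Fri/Mon  2227: Sat/Tue  2228: Mon/Wed  2229: Tue/Fri  2230: Wed/Sat  2231: Thu/Sun  2232: Sat/Mon  2233: Sun/Wed  2234: Mon/Thu  …(10 more)…  2245: Mon/Thu  2246: Tue/Fri  2247: Wed/Sat  2248: Fri/Sun  2249: Sat/Tue  2250: Sun/Wed  2251: Mon/Thu  2252: Wed/Fri ✓  2253: Thu/Sun  2254: Fri/Mon  2255: Sat/Tue  2256: Mon/Wed  2257: Tue/Fri  2258: Wed/Sat
Both conditions hold in: 2224, 2252 — 2.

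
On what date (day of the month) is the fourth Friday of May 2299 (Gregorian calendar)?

May 1, 2299 is a Monday, so the first Friday is the 5th.
The fourth Friday is 5 + 21 = 26.

26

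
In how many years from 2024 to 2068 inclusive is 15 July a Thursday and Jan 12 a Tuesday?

5

Check each year's weekday for 15 July and Jan 12:
  2024: Mon/Fri  2025: Tue/Sun  2026: Wed/Mon  2027: Thu/Tue ✓  2028: Sat/Wed  2029: Sun/Fri  2030: Mon/Sat  2031: Tue/Sun  2032: Thu/Mon  2033: Fri/Wed  2034: Sat/Thu  2035: Sun/Fri  2036: Tue/Sat  2037: Wed/Mon  …(17 more)…  2055: Thu/Tue ✓  2056: Sat/Wed  2057: Sun/Fri  2058: Mon/Sat  2059: Tue/Sun  2060: Thu/Mon  2061: Fri/Wed  2062: Sat/Thu  2063: Sun/Fri  2064: Tue/Sat  2065: Wed/Mon  2066: Thu/Tue ✓  2067: Fri/Wed  2068: Sun/Thu
Both conditions hold in: 2027, 2038, 2049, 2055, 2066 — 5.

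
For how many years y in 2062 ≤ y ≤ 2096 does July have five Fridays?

15

July has 31 days; it has five Fridays when Friday falls among the first (month-length − 28) days — i.e. when July 1 is one of Friday/Thursday/Wednesday.
July 1 by year: 2062:Sat 2063:Sun 2064:Tue 2065:Wed✓ 2066:Thu✓ 2067:Fri✓ 2068:Sun 2069:Mon 2070:Tue 2071:Wed✓ 2072:Fri✓ 2073:Sat 2074:Sun 2075:Mon 2076:Wed✓ …(5 more)… 2082:Wed✓ 2083:Thu✓ 2084:Sat 2085:Sun 2086:Mon 2087:Tue 2088:Thu✓ 2089:Fri✓ 2090:Sat 2091:Sun 2092:Tue 2093:Wed✓ 2094:Thu✓ 2095:Fri✓ 2096:Sun
Years with five Fridays: 2065, 2066, 2067, 2071, 2072, 2076, 2077, 2078, 2082, 2083, 2088, 2089, 2093, 2094, 2095 → 15.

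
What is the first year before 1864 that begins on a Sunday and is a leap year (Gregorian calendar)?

1860

Jan 1 advances by 2 weekdays after a leap year and by 1 after a common year.
1864: Jan 1 is Friday (leap).
1863: Thursday
1862: Wednesday
1861: Tuesday
1860: Sunday (leap)
1860 begins on a Sunday and is a leap year.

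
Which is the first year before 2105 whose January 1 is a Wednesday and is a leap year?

2076

Jan 1 advances by 2 weekdays after a leap year and by 1 after a common year.
2105: Jan 1 is Thursday.
2104: Tuesday (leap)
2103: Monday
2102: Sunday
2101: Saturday
2100: Friday
2099: Thursday
2098: Wednesday
2097: Tuesday
2096: Sunday (leap)
2095: Saturday
2094: Friday
2093: Thursday
2092: Tuesday (leap)
2091: Monday
2090: Sunday
2089: Saturday
2088: Thursday (leap)
2087: Wednesday
2086: Tuesday
2085: Monday
2084: Saturday (leap)
2083: Friday
2082: Thursday
2081: Wednesday
2080: Monday (leap)
2079: Sunday
2078: Saturday
2077: Friday
2076: Wednesday (leap)
2076 begins on a Wednesday and is a leap year.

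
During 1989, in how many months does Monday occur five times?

4

A month of length L has five Mondays iff its first Monday is on day ≤ L−28 (so day 1–3 in a 31-day month, 1–2 in a 30-day month, day 1 in a leap February).
Checking each month of 1989: Jan starts Sun (31d) ✓; Feb starts Wed (28d); Mar starts Wed (31d); Apr starts Sat (30d); May starts Mon (31d) ✓; Jun starts Thu (30d); Jul starts Sat (31d) ✓; Aug starts Tue (31d); Sep starts Fri (30d); Oct starts Sun (31d) ✓; Nov starts Wed (30d); Dec starts Fri (31d).
Five-Monday months: January, May, July, October → 4.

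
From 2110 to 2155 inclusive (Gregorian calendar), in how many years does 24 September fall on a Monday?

Track 24 September's weekday year by year (advancing +1, or +2 across a Feb 29):
  2110: Wed  2111: Thu (+1)  2112: Sat (+2)  2113: Sun (+1)  2114: Mon (+1) ✓
  2115: Tue (+1)  2116: Thu (+2)  2117: Fri (+1)  2118: Sat (+1)  2119: Sun (+1)
  2120: Tue (+2)  2121: Wed (+1)  2122: Thu (+1)  2123: Fri (+1)  … (18 more years) …
  2142: Mon (+1) ✓  2143: Tue (+1)  2144: Thu (+2)  2145: Fri (+1)  2146: Sat (+1)
  2147: Sun (+1)  2148: Tue (+2)  2149: Wed (+1)  2150: Thu (+1)  2151: Fri (+1)
  2152: Sun (+2)  2153: Mon (+1) ✓  2154: Tue (+1)  2155: Wed (+1)
Monday years: 2114, 2125, 2131, 2136, 2142, 2153 — 6 in total.

6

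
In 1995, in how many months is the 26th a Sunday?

3

Check the 26th of each month of 1995: Jan 26: Thu, Feb 26: Sun, Mar 26: Sun, Apr 26: Wed, May 26: Fri, Jun 26: Mon, Jul 26: Wed, Aug 26: Sat, Sep 26: Tue, Oct 26: Thu, Nov 26: Sun, Dec 26: Tue.
Sunday occurs in February, March, November — 3 months.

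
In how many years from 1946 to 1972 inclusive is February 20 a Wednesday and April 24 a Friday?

Check each year's weekday for February 20 and April 24:
  1946: Wed/Wed  1947: Thu/Thu  1948: Fri/Sat  1949: Sun/Sun  1950: Mon/Mon  1951: Tue/Tue  1952: Wed/Thu  1953: Fri/Fri  1954: Sat/Sat  1955: Sun/Sun  1956: Mon/Tue  1957: Wed/Wed  1958: Thu/Thu  1959: Fri/Fri  1960: Sat/Sun  1961: Mon/Mon  1962: Tue/Tue  1963: Wed/Wed  1964: Thu/Fri  1965: Sat/Sat  1966: Sun/Sun  1967: Mon/Mon  1968: Tue/Wed  1969: Thu/Thu  1970: Fri/Fri  1971: Sat/Sat  1972: Sun/Mon
Both conditions hold in: no year — 0.

0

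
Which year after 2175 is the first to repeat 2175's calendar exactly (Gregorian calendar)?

2186

Two years share a calendar iff Jan 1 falls on the same weekday and both are leap or both are common. 2175: Jan 1 is Sunday, common year.
2176: Jan 1 Monday, leap
2177: Jan 1 Wednesday, common
2178: Jan 1 Thursday, common
2179: Jan 1 Friday, common
2180: Jan 1 Saturday, leap
2181: Jan 1 Monday, common
2182: Jan 1 Tuesday, common
2183: Jan 1 Wednesday, common
2184: Jan 1 Thursday, leap
2185: Jan 1 Saturday, common
2186: Jan 1 Sunday, common
2186 matches on both conditions.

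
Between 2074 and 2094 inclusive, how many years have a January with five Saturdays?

9

January has 31 days; it has five Saturdays when Saturday falls among the first (month-length − 28) days — i.e. when January 1 is one of Saturday/Friday/Thursday.
January 1 by year: 2074:Mon 2075:Tue 2076:Wed 2077:Fri✓ 2078:Sat✓ 2079:Sun 2080:Mon 2081:Wed 2082:Thu✓ 2083:Fri✓ 2084:Sat✓ 2085:Mon 2086:Tue 2087:Wed 2088:Thu✓ 2089:Sat✓ 2090:Sun 2091:Mon 2092:Tue 2093:Thu✓ 2094:Fri✓
Years with five Saturdays: 2077, 2078, 2082, 2083, 2084, 2088, 2089, 2093, 2094 → 9.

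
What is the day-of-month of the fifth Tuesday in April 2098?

29

April 1, 2098 is a Tuesday, so the first Tuesday is the 1st.
The fifth Tuesday is 1 + 28 = 29.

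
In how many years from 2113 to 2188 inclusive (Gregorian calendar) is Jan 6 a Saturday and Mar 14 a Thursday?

Check each year's weekday for Jan 6 and Mar 14:
  2113: Fri/Tue  2114: Sat/Wed  2115: Sun/Thu  2116: Mon/Sat  2117: Wed/Sun  2118: Thu/Mon  2119: Fri/Tue  2120: Sat/Thu ✓  2121: Mon/Fri  2122: Tue/Sat  2123: Wed/Sun  2124: Thu/Tue  2125: Sat/Wed  2126: Sun/Thu  …(48 more)…  2175: Fri/Tue  2176: Sat/Thu ✓  2177: Mon/Fri  2178: Tue/Sat  2179: Wed/Sun  2180: Thu/Tue  2181: Sat/Wed  2182: Sun/Thu  2183: Mon/Fri  2184: Tue/Sun  2185: Thu/Mon  2186: Fri/Tue  2187: Sat/Wed  2188: Sun/Fri
Both conditions hold in: 2120, 2148, 2176 — 3.

3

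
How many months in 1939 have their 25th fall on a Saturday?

Check the 25th of each month of 1939: Jan 25: Wed, Feb 25: Sat, Mar 25: Sat, Apr 25: Tue, May 25: Thu, Jun 25: Sun, Jul 25: Tue, Aug 25: Fri, Sep 25: Mon, Oct 25: Wed, Nov 25: Sat, Dec 25: Mon.
Saturday occurs in February, March, November — 3 months.

3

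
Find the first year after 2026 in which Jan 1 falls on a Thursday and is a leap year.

2032

Jan 1 advances by 2 weekdays after a leap year and by 1 after a common year.
2026: Jan 1 is Thursday.
2027: Friday
2028: Saturday (leap)
2029: Monday
2030: Tuesday
2031: Wednesday
2032: Thursday (leap)
2032 begins on a Thursday and is a leap year.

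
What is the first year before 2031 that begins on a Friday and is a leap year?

Jan 1 advances by 2 weekdays after a leap year and by 1 after a common year.
2031: Jan 1 is Wednesday.
2030: Tuesday
2029: Monday
2028: Saturday (leap)
2027: Friday
2026: Thursday
2025: Wednesday
2024: Monday (leap)
2023: Sunday
2022: Saturday
2021: Friday
2020: Wednesday (leap)
2019: Tuesday
2018: Monday
2017: Sunday
2016: Friday (leap)
2016 begins on a Friday and is a leap year.

2016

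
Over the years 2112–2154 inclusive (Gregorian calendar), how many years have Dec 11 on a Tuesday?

Track Dec 11's weekday year by year (advancing +1, or +2 across a Feb 29):
  2112: Sun  2113: Mon (+1)  2114: Tue (+1) ✓  2115: Wed (+1)  2116: Fri (+2)
  2117: Sat (+1)  2118: Sun (+1)  2119: Mon (+1)  2120: Wed (+2)  2121: Thu (+1)
  2122: Fri (+1)  2123: Sat (+1)  2124: Mon (+2)  2125: Tue (+1) ✓  … (15 more years) …
  2141: Mon (+1)  2142: Tue (+1) ✓  2143: Wed (+1)  2144: Fri (+2)  2145: Sat (+1)
  2146: Sun (+1)  2147: Mon (+1)  2148: Wed (+2)  2149: Thu (+1)  2150: Fri (+1)
  2151: Sat (+1)  2152: Mon (+2)  2153: Tue (+1) ✓  2154: Wed (+1)
Tuesday years: 2114, 2125, 2131, 2136, 2142, 2153 — 6 in total.

6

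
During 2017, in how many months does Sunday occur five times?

A month of length L has five Sundays iff its first Sunday is on day ≤ L−28 (so day 1–3 in a 31-day month, 1–2 in a 30-day month, day 1 in a leap February).
Checking each month of 2017: Jan starts Sun (31d) ✓; Feb starts Wed (28d); Mar starts Wed (31d); Apr starts Sat (30d) ✓; May starts Mon (31d); Jun starts Thu (30d); Jul starts Sat (31d) ✓; Aug starts Tue (31d); Sep starts Fri (30d); Oct starts Sun (31d) ✓; Nov starts Wed (30d); Dec starts Fri (31d) ✓.
Five-Sunday months: January, April, July, October, December → 5.

5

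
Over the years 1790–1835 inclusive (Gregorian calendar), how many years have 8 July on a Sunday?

7

Track 8 July's weekday year by year (advancing +1, or +2 across a Feb 29):
  1790: Thu  1791: Fri (+1)  1792: Sun (+2) ✓  1793: Mon (+1)  1794: Tue (+1)
  1795: Wed (+1)  1796: Fri (+2)  1797: Sat (+1)  1798: Sun (+1) ✓  1799: Mon (+1)
  1800: Tue (+1)  1801: Wed (+1)  1802: Thu (+1)  1803: Fri (+1)  … (18 more years) …
  1822: Mon (+1)  1823: Tue (+1)  1824: Thu (+2)  1825: Fri (+1)  1826: Sat (+1)
  1827: Sun (+1) ✓  1828: Tue (+2)  1829: Wed (+1)  1830: Thu (+1)  1831: Fri (+1)
  1832: Sun (+2) ✓  1833: Mon (+1)  1834: Tue (+1)  1835: Wed (+1)
Sunday years: 1792, 1798, 1804, 1810, 1821, 1827, 1832 — 7 in total.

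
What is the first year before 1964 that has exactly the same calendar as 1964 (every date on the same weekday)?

1936

Two years share a calendar iff Jan 1 falls on the same weekday and both are leap or both are common. 1964: Jan 1 is Wednesday, leap year.
1963: Jan 1 Tuesday, common
1962: Jan 1 Monday, common
1961: Jan 1 Sunday, common
1960: Jan 1 Friday, leap
1959: Jan 1 Thursday, common
1958: Jan 1 Wednesday, common
1957: Jan 1 Tuesday, common
1956: Jan 1 Sunday, leap
1955: Jan 1 Saturday, common
1954: Jan 1 Friday, common
1953: Jan 1 Thursday, common
1952: Jan 1 Tuesday, leap
1951: Jan 1 Monday, common
1950: Jan 1 Sunday, common
1949: Jan 1 Saturday, common
1948: Jan 1 Thursday, leap
1947: Jan 1 Wednesday, common
1946: Jan 1 Tuesday, common
1945: Jan 1 Monday, common
1944: Jan 1 Saturday, leap
1943: Jan 1 Friday, common
1942: Jan 1 Thursday, common
1941: Jan 1 Wednesday, common
1940: Jan 1 Monday, leap
1939: Jan 1 Sunday, common
1938: Jan 1 Saturday, common
1937: Jan 1 Friday, common
1936: Jan 1 Wednesday, leap
1936 matches on both conditions.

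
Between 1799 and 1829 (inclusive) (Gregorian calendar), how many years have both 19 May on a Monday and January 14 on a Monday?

Check each year's weekday for 19 May and January 14:
  1799: Sun/Mon  1800: Mon/Tue  1801: Tue/Wed  1802: Wed/Thu  1803: Thu/Fri  1804: Sat/Sat  1805: Sun/Mon  1806: Mon/Tue  1807: Tue/Wed  1808: Thu/Thu  1809: Fri/Sat  1810: Sat/Sun  1811: Sun/Mon  1812: Tue/Tue  …(3 more)…  1816: Sun/Sun  1817: Mon/Tue  1818: Tue/Wed  1819: Wed/Thu  1820: Fri/Fri  1821: Sat/Sun  1822: Sun/Mon  1823: Mon/Tue  1824: Wed/Wed  1825: Thu/Fri  1826: Fri/Sat  1827: Sat/Sun  1828: Mon/Mon ✓  1829: Tue/Wed
Both conditions hold in: 1828 — 1.

1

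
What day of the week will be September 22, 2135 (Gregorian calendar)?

Thursday

January 1, 2135 is a Saturday.
September 22 is day 265 of the year, i.e. 264 days after Jan 1.
264 mod 7 = 5, so advance 5 weekdays from Saturday: Thursday.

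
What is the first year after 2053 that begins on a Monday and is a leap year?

2080

Jan 1 advances by 2 weekdays after a leap year and by 1 after a common year.
2053: Jan 1 is Wednesday.
2054: Thursday
2055: Friday
2056: Saturday (leap)
2057: Monday
2058: Tuesday
2059: Wednesday
2060: Thursday (leap)
2061: Saturday
2062: Sunday
2063: Monday
2064: Tuesday (leap)
2065: Thursday
2066: Friday
2067: Saturday
2068: Sunday (leap)
2069: Tuesday
2070: Wednesday
2071: Thursday
2072: Friday (leap)
2073: Sunday
2074: Monday
2075: Tuesday
2076: Wednesday (leap)
2077: Friday
2078: Saturday
2079: Sunday
2080: Monday (leap)
2080 begins on a Monday and is a leap year.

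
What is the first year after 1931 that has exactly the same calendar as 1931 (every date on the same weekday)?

1942

Two years share a calendar iff Jan 1 falls on the same weekday and both are leap or both are common. 1931: Jan 1 is Thursday, common year.
1932: Jan 1 Friday, leap
1933: Jan 1 Sunday, common
1934: Jan 1 Monday, common
1935: Jan 1 Tuesday, common
1936: Jan 1 Wednesday, leap
1937: Jan 1 Friday, common
1938: Jan 1 Saturday, common
1939: Jan 1 Sunday, common
1940: Jan 1 Monday, leap
1941: Jan 1 Wednesday, common
1942: Jan 1 Thursday, common
1942 matches on both conditions.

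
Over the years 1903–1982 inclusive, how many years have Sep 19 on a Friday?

11

Track Sep 19's weekday year by year (advancing +1, or +2 across a Feb 29):
  1903: Sat  1904: Mon (+2)  1905: Tue (+1)  1906: Wed (+1)  1907: Thu (+1)
  1908: Sat (+2)  1909: Sun (+1)  1910: Mon (+1)  1911: Tue (+1)  1912: Thu (+2)
  1913: Fri (+1) ✓  1914: Sat (+1)  1915: Sun (+1)  1916: Tue (+2)  … (52 more years) …
  1969: Fri (+1) ✓  1970: Sat (+1)  1971: Sun (+1)  1972: Tue (+2)  1973: Wed (+1)
  1974: Thu (+1)  1975: Fri (+1) ✓  1976: Sun (+2)  1977: Mon (+1)  1978: Tue (+1)
  1979: Wed (+1)  1980: Fri (+2) ✓  1981: Sat (+1)  1982: Sun (+1)
Friday years: 1913, 1919, 1924, 1930, 1941, 1947, 1952, 1958, 1969, 1975, 1980 — 11 in total.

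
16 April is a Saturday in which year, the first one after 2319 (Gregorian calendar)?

2321

From one year to the next, a fixed date's weekday advances by 1, or by 2 when a Feb 29 lies between the two dates.
2319: April 16 is Wednesday.
2320: Friday (+2)
2321: Saturday (+1)
16 April falls on a Saturday in 2321.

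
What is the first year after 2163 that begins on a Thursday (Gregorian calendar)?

Jan 1 advances by 2 weekdays after a leap year and by 1 after a common year.
2163: Jan 1 is Saturday.
2164: Sunday (leap)
2165: Tuesday
2166: Wednesday
2167: Thursday
2167 begins on a Thursday

2167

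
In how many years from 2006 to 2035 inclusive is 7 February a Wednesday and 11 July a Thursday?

Check each year's weekday for 7 February and 11 July:
  2006: Tue/Tue  2007: Wed/Wed  2008: Thu/Fri  2009: Sat/Sat  2010: Sun/Sun  2011: Mon/Mon  2012: Tue/Wed  2013: Thu/Thu  2014: Fri/Fri  2015: Sat/Sat  2016: Sun/Mon  2017: Tue/Tue  2018: Wed/Wed  2019: Thu/Thu  2020: Fri/Sat  2021: Sun/Sun  2022: Mon/Mon  2023: Tue/Tue  2024: Wed/Thu ✓  2025: Fri/Fri  2026: Sat/Sat  2027: Sun/Sun  2028: Mon/Tue  2029: Wed/Wed  2030: Thu/Thu  2031: Fri/Fri  2032: Sat/Sun  2033: Mon/Mon  2034: Tue/Tue  2035: Wed/Wed
Both conditions hold in: 2024 — 1.

1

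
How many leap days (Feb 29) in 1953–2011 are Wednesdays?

Leap years in 1953–2011: 14 of them.
Feb 29 weekday advances by 5 (mod 7) from one leap year to the next four years later (or differs when a century non-leap intervenes).
Leap-day weekdays: 1956:Wed✓ 1960:Mon 1964:Sat 1968:Thu 1972:Tue 1976:Sun 1980:Fri 1984:Wed✓ 1988:Mon 1992:Sat 1996:Thu 2000:Tue 2004:Sun 2008:Fri
Wednesday: 1956, 1984 → 2.

2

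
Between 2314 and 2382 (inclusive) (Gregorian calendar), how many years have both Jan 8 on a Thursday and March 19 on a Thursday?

Check each year's weekday for Jan 8 and March 19:
  2314: Thu/Thu ✓  2315: Fri/Fri  2316: Sat/Sun  2317: Mon/Mon  2318: Tue/Tue  2319: Wed/Wed  2320: Thu/Fri  2321: Sat/Sat  2322: Sun/Sun  2323: Mon/Mon  2324: Tue/Wed  2325: Thu/Thu ✓  2326: Fri/Fri  2327: Sat/Sat  …(41 more)…  2369: Wed/Wed  2370: Thu/Thu ✓  2371: Fri/Fri  2372: Sat/Sun  2373: Mon/Mon  2374: Tue/Tue  2375: Wed/Wed  2376: Thu/Fri  2377: Sat/Sat  2378: Sun/Sun  2379: Mon/Mon  2380: Tue/Wed  2381: Thu/Thu ✓  2382: Fri/Fri
Both conditions hold in: 2314, 2325, 2331, 2342, 2353, 2359, 2370, 2381 — 8.

8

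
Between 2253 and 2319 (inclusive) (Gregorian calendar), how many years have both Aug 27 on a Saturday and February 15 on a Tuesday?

Check each year's weekday for Aug 27 and February 15:
  2253: Sat/Tue ✓  2254: Sun/Wed  2255: Mon/Thu  2256: Wed/Fri  2257: Thu/Sun  2258: Fri/Mon  2259: Sat/Tue ✓  2260: Mon/Wed  2261: Tue/Fri  2262: Wed/Sat  2263: Thu/Sun  2264: Sat/Mon  2265: Sun/Wed  2266: Mon/Thu  …(39 more)…  2306: Mon/Thu  2307: Tue/Fri  2308: Thu/Sat  2309: Fri/Mon  2310: Sat/Tue ✓  2311: Sun/Wed  2312: Tue/Thu  2313: Wed/Sat  2314: Thu/Sun  2315: Fri/Mon  2316: Sun/Tue  2317: Mon/Thu  2318: Tue/Fri  2319: Wed/Sat
Both conditions hold in: 2253, 2259, 2270, 2281, 2287, 2298, 2310 — 7.

7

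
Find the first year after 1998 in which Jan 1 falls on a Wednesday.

2003

Jan 1 advances by 2 weekdays after a leap year and by 1 after a common year.
1998: Jan 1 is Thursday.
1999: Friday
2000: Saturday (leap)
2001: Monday
2002: Tuesday
2003: Wednesday
2003 begins on a Wednesday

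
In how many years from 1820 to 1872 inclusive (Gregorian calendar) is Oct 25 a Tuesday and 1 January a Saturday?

6

Check each year's weekday for Oct 25 and 1 January:
  1820: Wed/Sat  1821: Thu/Mon  1822: Fri/Tue  1823: Sat/Wed  1824: Mon/Thu  1825: Tue/Sat ✓  1826: Wed/Sun  1827: Thu/Mon  1828: Sat/Tue  1829: Sun/Thu  1830: Mon/Fri  1831: Tue/Sat ✓  1832: Thu/Sun  1833: Fri/Tue  …(25 more)…  1859: Tue/Sat ✓  1860: Thu/Sun  1861: Fri/Tue  1862: Sat/Wed  1863: Sun/Thu  1864: Tue/Fri  1865: Wed/Sun  1866: Thu/Mon  1867: Fri/Tue  1868: Sun/Wed  1869: Mon/Fri  1870: Tue/Sat ✓  1871: Wed/Sun  1872: Fri/Mon
Both conditions hold in: 1825, 1831, 1842, 1853, 1859, 1870 — 6.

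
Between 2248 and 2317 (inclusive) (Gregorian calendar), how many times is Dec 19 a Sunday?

9

Track Dec 19's weekday year by year (advancing +1, or +2 across a Feb 29):
  2248: Tue  2249: Wed (+1)  2250: Thu (+1)  2251: Fri (+1)  2252: Sun (+2) ✓
  2253: Mon (+1)  2254: Tue (+1)  2255: Wed (+1)  2256: Fri (+2)  2257: Sat (+1)
  2258: Sun (+1) ✓  2259: Mon (+1)  2260: Wed (+2)  2261: Thu (+1)  … (42 more years) …
  2304: Mon (+2)  2305: Tue (+1)  2306: Wed (+1)  2307: Thu (+1)  2308: Sat (+2)
  2309: Sun (+1) ✓  2310: Mon (+1)  2311: Tue (+1)  2312: Thu (+2)  2313: Fri (+1)
  2314: Sat (+1)  2315: Sun (+1) ✓  2316: Tue (+2)  2317: Wed (+1)
Sunday years: 2252, 2258, 2269, 2275, 2280, 2286, 2297, 2309, 2315 — 9 in total.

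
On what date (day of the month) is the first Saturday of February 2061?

5

February 1, 2061 is a Tuesday, so the first Saturday is the 5th.
The first Saturday is 5 + 0 = 5.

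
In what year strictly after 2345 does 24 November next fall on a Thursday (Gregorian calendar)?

2349

From one year to the next, a fixed date's weekday advances by 1, or by 2 when a Feb 29 lies between the two dates.
2345: November 24 is Saturday.
2346: Sunday (+1)
2347: Monday (+1)
2348: Wednesday (+2)
2349: Thursday (+1)
24 November falls on a Thursday in 2349.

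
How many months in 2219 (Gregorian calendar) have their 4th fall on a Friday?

Check the 4th of each month of 2219: Jan 4: Mon, Feb 4: Thu, Mar 4: Thu, Apr 4: Sun, May 4: Tue, Jun 4: Fri, Jul 4: Sun, Aug 4: Wed, Sep 4: Sat, Oct 4: Mon, Nov 4: Thu, Dec 4: Sat.
Friday occurs in June — 1 month.

1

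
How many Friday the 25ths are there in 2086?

2

Check the 25th of each month of 2086: Jan 25: Fri, Feb 25: Mon, Mar 25: Mon, Apr 25: Thu, May 25: Sat, Jun 25: Tue, Jul 25: Thu, Aug 25: Sun, Sep 25: Wed, Oct 25: Fri, Nov 25: Mon, Dec 25: Wed.
Friday occurs in January, October — 2 months.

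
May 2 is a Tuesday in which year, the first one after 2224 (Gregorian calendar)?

2226

From one year to the next, a fixed date's weekday advances by 1, or by 2 when a Feb 29 lies between the two dates.
2224: May 2 is Sunday.
2225: Monday (+1)
2226: Tuesday (+1)
May 2 falls on a Tuesday in 2226.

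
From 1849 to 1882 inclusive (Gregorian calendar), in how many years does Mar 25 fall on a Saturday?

5

Track Mar 25's weekday year by year (advancing +1, or +2 across a Feb 29):
  1849: Sun  1850: Mon (+1)  1851: Tue (+1)  1852: Thu (+2)  1853: Fri (+1)
  1854: Sat (+1) ✓  1855: Sun (+1)  1856: Tue (+2)  1857: Wed (+1)  1858: Thu (+1)
  1859: Fri (+1)  1860: Sun (+2)  1861: Mon (+1)  1862: Tue (+1)  … (6 more years) …
  1869: Thu (+1)  1870: Fri (+1)  1871: Sat (+1) ✓  1872: Mon (+2)  1873: Tue (+1)
  1874: Wed (+1)  1875: Thu (+1)  1876: Sat (+2) ✓  1877: Sun (+1)  1878: Mon (+1)
  1879: Tue (+1)  1880: Thu (+2)  1881: Fri (+1)  1882: Sat (+1) ✓
Saturday years: 1854, 1865, 1871, 1876, 1882 — 5 in total.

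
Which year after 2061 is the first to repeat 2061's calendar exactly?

2067

Two years share a calendar iff Jan 1 falls on the same weekday and both are leap or both are common. 2061: Jan 1 is Saturday, common year.
2062: Jan 1 Sunday, common
2063: Jan 1 Monday, common
2064: Jan 1 Tuesday, leap
2065: Jan 1 Thursday, common
2066: Jan 1 Friday, common
2067: Jan 1 Saturday, common
2067 matches on both conditions.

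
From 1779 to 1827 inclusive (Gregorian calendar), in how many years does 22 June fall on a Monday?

6

Track 22 June's weekday year by year (advancing +1, or +2 across a Feb 29):
  1779: Tue  1780: Thu (+2)  1781: Fri (+1)  1782: Sat (+1)  1783: Sun (+1)
  1784: Tue (+2)  1785: Wed (+1)  1786: Thu (+1)  1787: Fri (+1)  1788: Sun (+2)
  1789: Mon (+1) ✓  1790: Tue (+1)  1791: Wed (+1)  1792: Fri (+2)  … (21 more years) …
  1814: Wed (+1)  1815: Thu (+1)  1816: Sat (+2)  1817: Sun (+1)  1818: Mon (+1) ✓
  1819: Tue (+1)  1820: Thu (+2)  1821: Fri (+1)  1822: Sat (+1)  1823: Sun (+1)
  1824: Tue (+2)  1825: Wed (+1)  1826: Thu (+1)  1827: Fri (+1)
Monday years: 1789, 1795, 1801, 1807, 1812, 1818 — 6 in total.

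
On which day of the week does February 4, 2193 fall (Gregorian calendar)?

January 1, 2193 is a Tuesday.
February 4 is day 35 of the year, i.e. 34 days after Jan 1.
34 mod 7 = 6, so advance 6 weekdays from Tuesday: Monday.

Monday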